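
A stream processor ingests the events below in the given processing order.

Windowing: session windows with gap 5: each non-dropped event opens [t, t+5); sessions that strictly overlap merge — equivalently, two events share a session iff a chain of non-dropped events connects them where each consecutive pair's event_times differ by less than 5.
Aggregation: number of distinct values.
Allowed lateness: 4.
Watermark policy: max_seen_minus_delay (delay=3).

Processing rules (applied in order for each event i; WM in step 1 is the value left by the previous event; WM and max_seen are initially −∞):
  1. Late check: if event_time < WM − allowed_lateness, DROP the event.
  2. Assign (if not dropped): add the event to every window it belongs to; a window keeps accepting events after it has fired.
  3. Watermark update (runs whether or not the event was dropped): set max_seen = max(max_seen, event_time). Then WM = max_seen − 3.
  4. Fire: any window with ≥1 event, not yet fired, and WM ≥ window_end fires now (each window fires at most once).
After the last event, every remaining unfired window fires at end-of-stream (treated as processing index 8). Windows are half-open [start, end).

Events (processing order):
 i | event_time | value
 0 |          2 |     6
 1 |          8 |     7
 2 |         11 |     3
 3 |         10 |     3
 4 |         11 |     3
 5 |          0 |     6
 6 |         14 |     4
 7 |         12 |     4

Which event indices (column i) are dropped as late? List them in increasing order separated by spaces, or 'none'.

5

i=0 t=2 v=6: → [2,7); WM=-1
i=1 t=8 v=7: → [8,13); WM=5
i=2 t=11 v=3: → [8,16); WM=8
i=3 t=10 v=3: → [8,16); WM=8
i=4 t=11 v=3: → [8,16); WM=8
i=5 t=0 v=6: DROP (t<8-4); WM=8
i=6 t=14 v=4: → [8,19); WM=11
i=7 t=12 v=4: → [8,19); WM=11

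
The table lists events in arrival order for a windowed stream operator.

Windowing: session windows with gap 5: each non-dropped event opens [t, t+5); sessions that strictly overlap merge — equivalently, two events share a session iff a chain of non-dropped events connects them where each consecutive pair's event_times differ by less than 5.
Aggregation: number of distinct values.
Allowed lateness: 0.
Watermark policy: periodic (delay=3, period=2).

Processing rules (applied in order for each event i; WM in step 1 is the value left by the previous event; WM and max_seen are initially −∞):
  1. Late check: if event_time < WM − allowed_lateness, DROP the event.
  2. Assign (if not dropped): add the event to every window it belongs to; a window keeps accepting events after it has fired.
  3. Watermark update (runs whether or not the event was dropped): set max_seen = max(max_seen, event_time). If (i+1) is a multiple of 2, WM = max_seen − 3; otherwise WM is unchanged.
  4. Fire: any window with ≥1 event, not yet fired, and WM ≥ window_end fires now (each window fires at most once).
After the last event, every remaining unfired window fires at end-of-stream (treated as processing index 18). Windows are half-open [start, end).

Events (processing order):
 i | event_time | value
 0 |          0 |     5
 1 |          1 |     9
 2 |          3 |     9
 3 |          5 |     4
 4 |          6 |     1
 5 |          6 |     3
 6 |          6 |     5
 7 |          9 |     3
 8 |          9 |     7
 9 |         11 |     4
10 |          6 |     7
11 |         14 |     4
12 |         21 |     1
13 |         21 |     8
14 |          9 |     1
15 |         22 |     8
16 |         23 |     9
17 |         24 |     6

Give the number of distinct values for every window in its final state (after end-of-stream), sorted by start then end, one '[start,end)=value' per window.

i=0 t=0 v=5: → [0,5); WM=−∞
i=1 t=1 v=9: → [0,6); WM=-2
i=2 t=3 v=9: → [0,8); WM=-2
i=3 t=5 v=4: → [0,10); WM=2
i=4 t=6 v=1: → [0,11); WM=2
i=5 t=6 v=3: → [0,11); WM=3
i=6 t=6 v=5: → [0,11); WM=3
i=7 t=9 v=3: → [0,14); WM=6
i=8 t=9 v=7: → [0,14); WM=6
i=9 t=11 v=4: → [0,16); WM=8
i=10 t=6 v=7: DROP (t<8-0); WM=8
i=11 t=14 v=4: → [0,19); WM=11
i=12 t=21 v=1: → [21,26); WM=11
i=13 t=21 v=8: → [21,26); WM=18
i=14 t=9 v=1: DROP (t<18-0); WM=18
i=15 t=22 v=8: → [21,27); WM=19
i=16 t=23 v=9: → [21,28); WM=19
i=17 t=24 v=6: → [21,29); WM=21

[0,19)=6 [21,29)=4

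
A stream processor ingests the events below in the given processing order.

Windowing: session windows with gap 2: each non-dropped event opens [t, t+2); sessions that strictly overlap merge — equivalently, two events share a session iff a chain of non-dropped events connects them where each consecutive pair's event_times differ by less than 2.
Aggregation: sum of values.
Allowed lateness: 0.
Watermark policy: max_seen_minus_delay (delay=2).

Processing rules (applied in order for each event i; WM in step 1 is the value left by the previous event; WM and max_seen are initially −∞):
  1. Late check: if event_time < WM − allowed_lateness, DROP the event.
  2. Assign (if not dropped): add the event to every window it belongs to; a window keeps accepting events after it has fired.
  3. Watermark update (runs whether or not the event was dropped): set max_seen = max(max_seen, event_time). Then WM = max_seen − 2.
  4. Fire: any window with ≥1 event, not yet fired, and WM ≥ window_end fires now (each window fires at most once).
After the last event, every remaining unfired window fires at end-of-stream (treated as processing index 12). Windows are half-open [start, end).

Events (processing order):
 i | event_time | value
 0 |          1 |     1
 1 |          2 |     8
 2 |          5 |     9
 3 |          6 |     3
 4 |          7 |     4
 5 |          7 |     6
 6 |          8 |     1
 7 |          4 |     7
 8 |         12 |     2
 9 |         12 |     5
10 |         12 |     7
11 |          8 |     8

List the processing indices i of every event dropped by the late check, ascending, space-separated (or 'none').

7 11

i=0 t=1 v=1: → [1,3); WM=-1
i=1 t=2 v=8: → [1,4); WM=0
i=2 t=5 v=9: → [5,7); WM=3
i=3 t=6 v=3: → [5,8); WM=4
i=4 t=7 v=4: → [5,9); WM=5
i=5 t=7 v=6: → [5,9); WM=5
i=6 t=8 v=1: → [5,10); WM=6
i=7 t=4 v=7: DROP (t<6-0); WM=6
i=8 t=12 v=2: → [12,14); WM=10
i=9 t=12 v=5: → [12,14); WM=10
i=10 t=12 v=7: → [12,14); WM=10
i=11 t=8 v=8: DROP (t<10-0); WM=10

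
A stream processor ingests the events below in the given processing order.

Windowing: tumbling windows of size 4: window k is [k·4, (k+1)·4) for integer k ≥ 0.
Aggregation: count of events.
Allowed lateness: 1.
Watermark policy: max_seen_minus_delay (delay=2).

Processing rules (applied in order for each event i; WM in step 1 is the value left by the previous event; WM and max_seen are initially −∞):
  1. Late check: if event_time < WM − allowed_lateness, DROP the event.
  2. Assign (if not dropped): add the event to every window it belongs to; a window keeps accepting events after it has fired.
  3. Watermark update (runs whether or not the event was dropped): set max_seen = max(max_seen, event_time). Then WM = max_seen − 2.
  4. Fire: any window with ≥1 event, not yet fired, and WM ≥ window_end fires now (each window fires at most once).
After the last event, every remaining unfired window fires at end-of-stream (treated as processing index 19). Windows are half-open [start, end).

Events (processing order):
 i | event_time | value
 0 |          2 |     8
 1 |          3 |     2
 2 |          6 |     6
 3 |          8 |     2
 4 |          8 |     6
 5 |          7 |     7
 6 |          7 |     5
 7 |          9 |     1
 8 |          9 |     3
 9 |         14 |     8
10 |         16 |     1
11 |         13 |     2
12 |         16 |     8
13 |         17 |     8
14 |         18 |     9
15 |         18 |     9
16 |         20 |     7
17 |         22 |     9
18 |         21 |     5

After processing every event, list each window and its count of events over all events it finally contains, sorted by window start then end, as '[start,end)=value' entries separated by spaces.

i=0 t=2 v=8: → [0,4); WM=0
i=1 t=3 v=2: → [0,4); WM=1
i=2 t=6 v=6: → [4,8); WM=4; [0,4) fires=2
i=3 t=8 v=2: → [8,12); WM=6
i=4 t=8 v=6: → [8,12); WM=6
i=5 t=7 v=7: → [4,8); WM=6
i=6 t=7 v=5: → [4,8); WM=6
i=7 t=9 v=1: → [8,12); WM=7
i=8 t=9 v=3: → [8,12); WM=7
i=9 t=14 v=8: → [12,16); WM=12; [4,8) fires=3 [8,12) fires=4
i=10 t=16 v=1: → [16,20); WM=14
i=11 t=13 v=2: → [12,16); WM=14
i=12 t=16 v=8: → [16,20); WM=14
i=13 t=17 v=8: → [16,20); WM=15
i=14 t=18 v=9: → [16,20); WM=16; [12,16) fires=2
i=15 t=18 v=9: → [16,20); WM=16
i=16 t=20 v=7: → [20,24); WM=18
i=17 t=22 v=9: → [20,24); WM=20; [16,20) fires=5
i=18 t=21 v=5: → [20,24); WM=20

[0,4)=2 [4,8)=3 [8,12)=4 [12,16)=2 [16,20)=5 [20,24)=3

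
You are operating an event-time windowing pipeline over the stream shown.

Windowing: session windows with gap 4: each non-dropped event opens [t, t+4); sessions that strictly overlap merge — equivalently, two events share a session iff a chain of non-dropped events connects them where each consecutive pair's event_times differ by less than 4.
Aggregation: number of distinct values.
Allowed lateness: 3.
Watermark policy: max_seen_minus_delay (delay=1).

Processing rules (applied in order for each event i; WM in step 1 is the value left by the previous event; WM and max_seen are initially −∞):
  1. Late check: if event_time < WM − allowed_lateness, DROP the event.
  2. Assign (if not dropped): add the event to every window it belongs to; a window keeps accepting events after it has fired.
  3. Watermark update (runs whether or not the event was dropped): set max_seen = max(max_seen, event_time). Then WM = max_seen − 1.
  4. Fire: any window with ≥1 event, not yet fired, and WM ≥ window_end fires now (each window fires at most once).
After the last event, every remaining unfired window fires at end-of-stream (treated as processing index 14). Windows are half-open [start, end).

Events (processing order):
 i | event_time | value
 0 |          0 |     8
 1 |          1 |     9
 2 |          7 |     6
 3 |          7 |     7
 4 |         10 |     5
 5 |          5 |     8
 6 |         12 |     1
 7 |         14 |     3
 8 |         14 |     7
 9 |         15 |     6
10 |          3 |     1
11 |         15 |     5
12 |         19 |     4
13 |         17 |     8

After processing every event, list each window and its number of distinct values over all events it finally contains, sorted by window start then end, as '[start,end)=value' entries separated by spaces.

[0,5)=2 [7,23)=7

i=0 t=0 v=8: → [0,4); WM=-1
i=1 t=1 v=9: → [0,5); WM=0
i=2 t=7 v=6: → [7,11); WM=6
i=3 t=7 v=7: → [7,11); WM=6
i=4 t=10 v=5: → [7,14); WM=9
i=5 t=5 v=8: DROP (t<9-3); WM=9
i=6 t=12 v=1: → [7,16); WM=11
i=7 t=14 v=3: → [7,18); WM=13
i=8 t=14 v=7: → [7,18); WM=13
i=9 t=15 v=6: → [7,19); WM=14
i=10 t=3 v=1: DROP (t<14-3); WM=14
i=11 t=15 v=5: → [7,19); WM=14
i=12 t=19 v=4: → [19,23); WM=18
i=13 t=17 v=8: → [7,23); WM=18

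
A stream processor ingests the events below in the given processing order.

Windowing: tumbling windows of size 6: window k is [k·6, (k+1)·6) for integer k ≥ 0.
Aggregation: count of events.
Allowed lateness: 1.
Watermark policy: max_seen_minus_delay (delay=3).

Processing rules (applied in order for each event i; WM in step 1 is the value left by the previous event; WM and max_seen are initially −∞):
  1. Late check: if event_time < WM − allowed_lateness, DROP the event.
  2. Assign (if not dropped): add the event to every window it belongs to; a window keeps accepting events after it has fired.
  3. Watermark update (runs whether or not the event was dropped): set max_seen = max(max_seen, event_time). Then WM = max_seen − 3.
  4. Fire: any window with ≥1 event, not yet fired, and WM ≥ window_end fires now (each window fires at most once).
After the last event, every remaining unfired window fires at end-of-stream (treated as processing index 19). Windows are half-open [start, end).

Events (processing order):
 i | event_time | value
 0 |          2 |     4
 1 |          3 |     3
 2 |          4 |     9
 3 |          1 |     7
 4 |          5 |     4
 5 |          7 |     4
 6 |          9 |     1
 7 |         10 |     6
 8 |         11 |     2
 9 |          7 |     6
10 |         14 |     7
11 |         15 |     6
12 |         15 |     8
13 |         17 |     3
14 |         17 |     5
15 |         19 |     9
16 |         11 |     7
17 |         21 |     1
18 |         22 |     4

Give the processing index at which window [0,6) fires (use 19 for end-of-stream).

6

i=0 t=2 v=4: → [0,6); WM=-1
i=1 t=3 v=3: → [0,6); WM=0
i=2 t=4 v=9: → [0,6); WM=1
i=3 t=1 v=7: → [0,6); WM=1
i=4 t=5 v=4: → [0,6); WM=2
i=5 t=7 v=4: → [6,12); WM=4
i=6 t=9 v=1: → [6,12); WM=6; [0,6) fires=5
i=7 t=10 v=6: → [6,12); WM=7
i=8 t=11 v=2: → [6,12); WM=8
i=9 t=7 v=6: → [6,12); WM=8
i=10 t=14 v=7: → [12,18); WM=11
i=11 t=15 v=6: → [12,18); WM=12; [6,12) fires=5
i=12 t=15 v=8: → [12,18); WM=12
i=13 t=17 v=3: → [12,18); WM=14
i=14 t=17 v=5: → [12,18); WM=14
i=15 t=19 v=9: → [18,24); WM=16
i=16 t=11 v=7: DROP (t<16-1); WM=16
i=17 t=21 v=1: → [18,24); WM=18; [12,18) fires=5
i=18 t=22 v=4: → [18,24); WM=19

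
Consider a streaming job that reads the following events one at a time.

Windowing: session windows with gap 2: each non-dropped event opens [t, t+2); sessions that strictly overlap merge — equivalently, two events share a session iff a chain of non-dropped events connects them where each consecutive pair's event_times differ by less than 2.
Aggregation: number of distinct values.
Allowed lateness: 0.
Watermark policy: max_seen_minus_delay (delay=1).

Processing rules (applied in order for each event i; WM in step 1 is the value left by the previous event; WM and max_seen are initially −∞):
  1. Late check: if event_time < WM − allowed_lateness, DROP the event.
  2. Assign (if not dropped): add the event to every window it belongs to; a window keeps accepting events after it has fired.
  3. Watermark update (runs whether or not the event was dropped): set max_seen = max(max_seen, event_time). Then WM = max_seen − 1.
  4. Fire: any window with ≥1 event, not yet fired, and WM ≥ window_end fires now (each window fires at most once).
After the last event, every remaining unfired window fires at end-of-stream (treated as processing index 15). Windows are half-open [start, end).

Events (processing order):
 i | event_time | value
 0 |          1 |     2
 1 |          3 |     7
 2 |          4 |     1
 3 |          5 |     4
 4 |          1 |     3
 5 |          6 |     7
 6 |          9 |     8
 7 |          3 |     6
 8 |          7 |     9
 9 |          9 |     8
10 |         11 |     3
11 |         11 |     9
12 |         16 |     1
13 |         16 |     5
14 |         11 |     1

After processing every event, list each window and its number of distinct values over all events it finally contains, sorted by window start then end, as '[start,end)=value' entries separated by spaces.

i=0 t=1 v=2: → [1,3); WM=0
i=1 t=3 v=7: → [3,5); WM=2
i=2 t=4 v=1: → [3,6); WM=3
i=3 t=5 v=4: → [3,7); WM=4
i=4 t=1 v=3: DROP (t<4-0); WM=4
i=5 t=6 v=7: → [3,8); WM=5
i=6 t=9 v=8: → [9,11); WM=8
i=7 t=3 v=6: DROP (t<8-0); WM=8
i=8 t=7 v=9: DROP (t<8-0); WM=8
i=9 t=9 v=8: → [9,11); WM=8
i=10 t=11 v=3: → [11,13); WM=10
i=11 t=11 v=9: → [11,13); WM=10
i=12 t=16 v=1: → [16,18); WM=15
i=13 t=16 v=5: → [16,18); WM=15
i=14 t=11 v=1: DROP (t<15-0); WM=15

[1,3)=1 [3,8)=3 [9,11)=1 [11,13)=2 [16,18)=2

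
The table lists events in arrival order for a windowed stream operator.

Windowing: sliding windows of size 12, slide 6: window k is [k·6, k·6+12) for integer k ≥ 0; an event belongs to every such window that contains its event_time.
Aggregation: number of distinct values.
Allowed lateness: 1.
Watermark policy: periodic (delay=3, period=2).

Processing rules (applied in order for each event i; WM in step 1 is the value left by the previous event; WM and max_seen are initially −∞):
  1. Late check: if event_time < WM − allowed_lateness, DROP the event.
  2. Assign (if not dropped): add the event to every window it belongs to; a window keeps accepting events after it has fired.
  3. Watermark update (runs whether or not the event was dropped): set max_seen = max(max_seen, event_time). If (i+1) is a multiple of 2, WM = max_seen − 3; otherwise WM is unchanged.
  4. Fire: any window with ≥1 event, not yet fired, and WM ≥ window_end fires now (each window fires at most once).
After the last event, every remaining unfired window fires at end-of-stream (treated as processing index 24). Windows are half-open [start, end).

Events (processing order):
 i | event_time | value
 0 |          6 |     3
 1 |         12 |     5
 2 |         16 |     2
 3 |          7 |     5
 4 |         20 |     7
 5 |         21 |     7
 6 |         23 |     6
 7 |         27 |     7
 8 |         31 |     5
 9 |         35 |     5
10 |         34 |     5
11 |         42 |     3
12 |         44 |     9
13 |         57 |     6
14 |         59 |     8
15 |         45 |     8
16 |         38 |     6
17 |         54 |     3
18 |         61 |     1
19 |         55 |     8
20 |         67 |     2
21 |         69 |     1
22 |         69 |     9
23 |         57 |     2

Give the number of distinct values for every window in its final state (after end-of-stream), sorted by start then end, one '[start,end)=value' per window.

i=0 t=6 v=3: → [6,18),[0,12); WM=−∞
i=1 t=12 v=5: → [12,24),[6,18); WM=9
i=2 t=16 v=2: → [12,24),[6,18); WM=9
i=3 t=7 v=5: DROP (t<9-1); WM=13; [0,12) fires=1
i=4 t=20 v=7: → [18,30),[12,24); WM=13
i=5 t=21 v=7: → [18,30),[12,24); WM=18; [6,18) fires=3
i=6 t=23 v=6: → [18,30),[12,24); WM=18
i=7 t=27 v=7: → [24,36),[18,30); WM=24; [12,24) fires=4
i=8 t=31 v=5: → [30,42),[24,36); WM=24
i=9 t=35 v=5: → [30,42),[24,36); WM=32; [18,30) fires=2
i=10 t=34 v=5: → [30,42),[24,36); WM=32
i=11 t=42 v=3: → [42,54),[36,48); WM=39; [24,36) fires=2
i=12 t=44 v=9: → [42,54),[36,48); WM=39
i=13 t=57 v=6: → [54,66),[48,60); WM=54; [30,42) fires=1 [36,48) fires=2 [42,54) fires=2
i=14 t=59 v=8: → [54,66),[48,60); WM=54
i=15 t=45 v=8: DROP (t<54-1); WM=56
i=16 t=38 v=6: DROP (t<56-1); WM=56
i=17 t=54 v=3: DROP (t<56-1); WM=56
i=18 t=61 v=1: → [60,72),[54,66); WM=56
i=19 t=55 v=8: → [54,66),[48,60); WM=58
i=20 t=67 v=2: → [66,78),[60,72); WM=58
i=21 t=69 v=1: → [66,78),[60,72); WM=66; [48,60) fires=2 [54,66) fires=3
i=22 t=69 v=9: → [66,78),[60,72); WM=66
i=23 t=57 v=2: DROP (t<66-1); WM=66

[0,12)=1 [6,18)=3 [12,24)=4 [18,30)=2 [24,36)=2 [30,42)=1 [36,48)=2 [42,54)=2 [48,60)=2 [54,66)=3 [60,72)=3 [66,78)=3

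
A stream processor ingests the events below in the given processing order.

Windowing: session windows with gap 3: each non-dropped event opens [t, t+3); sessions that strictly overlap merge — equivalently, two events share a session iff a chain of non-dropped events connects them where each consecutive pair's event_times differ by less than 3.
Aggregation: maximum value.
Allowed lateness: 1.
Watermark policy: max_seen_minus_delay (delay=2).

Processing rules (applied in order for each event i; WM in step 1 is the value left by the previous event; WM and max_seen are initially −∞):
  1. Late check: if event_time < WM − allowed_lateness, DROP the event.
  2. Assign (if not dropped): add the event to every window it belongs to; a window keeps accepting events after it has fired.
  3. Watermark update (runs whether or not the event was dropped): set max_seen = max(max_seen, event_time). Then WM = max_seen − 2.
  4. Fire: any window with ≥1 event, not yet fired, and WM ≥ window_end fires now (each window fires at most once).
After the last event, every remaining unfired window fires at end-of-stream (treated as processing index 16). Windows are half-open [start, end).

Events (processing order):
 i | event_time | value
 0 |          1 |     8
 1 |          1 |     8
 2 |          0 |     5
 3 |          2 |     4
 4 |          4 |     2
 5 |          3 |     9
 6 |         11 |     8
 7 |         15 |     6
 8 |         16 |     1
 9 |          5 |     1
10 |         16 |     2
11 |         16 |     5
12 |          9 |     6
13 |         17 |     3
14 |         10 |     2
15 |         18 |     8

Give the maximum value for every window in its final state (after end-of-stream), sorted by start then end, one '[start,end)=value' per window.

[0,7)=9 [11,14)=8 [15,21)=8

i=0 t=1 v=8: → [1,4); WM=-1
i=1 t=1 v=8: → [1,4); WM=-1
i=2 t=0 v=5: → [0,4); WM=-1
i=3 t=2 v=4: → [0,5); WM=0
i=4 t=4 v=2: → [0,7); WM=2
i=5 t=3 v=9: → [0,7); WM=2
i=6 t=11 v=8: → [11,14); WM=9
i=7 t=15 v=6: → [15,18); WM=13
i=8 t=16 v=1: → [15,19); WM=14
i=9 t=5 v=1: DROP (t<14-1); WM=14
i=10 t=16 v=2: → [15,19); WM=14
i=11 t=16 v=5: → [15,19); WM=14
i=12 t=9 v=6: DROP (t<14-1); WM=14
i=13 t=17 v=3: → [15,20); WM=15
i=14 t=10 v=2: DROP (t<15-1); WM=15
i=15 t=18 v=8: → [15,21); WM=16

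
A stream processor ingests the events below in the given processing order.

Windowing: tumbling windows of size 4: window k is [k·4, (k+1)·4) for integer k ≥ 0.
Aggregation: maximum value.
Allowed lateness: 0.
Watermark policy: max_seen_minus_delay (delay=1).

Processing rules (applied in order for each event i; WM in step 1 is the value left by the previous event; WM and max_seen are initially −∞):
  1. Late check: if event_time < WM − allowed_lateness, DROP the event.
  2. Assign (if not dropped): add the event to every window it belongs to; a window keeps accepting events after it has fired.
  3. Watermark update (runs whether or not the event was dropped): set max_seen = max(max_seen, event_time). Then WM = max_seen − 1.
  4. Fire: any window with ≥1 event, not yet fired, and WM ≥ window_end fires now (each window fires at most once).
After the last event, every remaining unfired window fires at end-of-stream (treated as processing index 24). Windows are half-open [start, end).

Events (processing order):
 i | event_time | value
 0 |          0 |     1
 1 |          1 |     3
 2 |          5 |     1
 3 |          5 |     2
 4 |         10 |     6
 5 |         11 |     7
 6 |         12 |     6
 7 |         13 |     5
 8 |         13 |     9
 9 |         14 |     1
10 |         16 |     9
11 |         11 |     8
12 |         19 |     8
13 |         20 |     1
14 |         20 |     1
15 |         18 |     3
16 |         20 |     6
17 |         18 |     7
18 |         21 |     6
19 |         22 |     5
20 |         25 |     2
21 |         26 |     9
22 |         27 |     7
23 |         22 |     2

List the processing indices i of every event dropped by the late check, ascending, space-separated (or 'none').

i=0 t=0 v=1: → [0,4); WM=-1
i=1 t=1 v=3: → [0,4); WM=0
i=2 t=5 v=1: → [4,8); WM=4; [0,4) fires=3
i=3 t=5 v=2: → [4,8); WM=4
i=4 t=10 v=6: → [8,12); WM=9; [4,8) fires=2
i=5 t=11 v=7: → [8,12); WM=10
i=6 t=12 v=6: → [12,16); WM=11
i=7 t=13 v=5: → [12,16); WM=12; [8,12) fires=7
i=8 t=13 v=9: → [12,16); WM=12
i=9 t=14 v=1: → [12,16); WM=13
i=10 t=16 v=9: → [16,20); WM=15
i=11 t=11 v=8: DROP (t<15-0); WM=15
i=12 t=19 v=8: → [16,20); WM=18; [12,16) fires=9
i=13 t=20 v=1: → [20,24); WM=19
i=14 t=20 v=1: → [20,24); WM=19
i=15 t=18 v=3: DROP (t<19-0); WM=19
i=16 t=20 v=6: → [20,24); WM=19
i=17 t=18 v=7: DROP (t<19-0); WM=19
i=18 t=21 v=6: → [20,24); WM=20; [16,20) fires=9
i=19 t=22 v=5: → [20,24); WM=21
i=20 t=25 v=2: → [24,28); WM=24; [20,24) fires=6
i=21 t=26 v=9: → [24,28); WM=25
i=22 t=27 v=7: → [24,28); WM=26
i=23 t=22 v=2: DROP (t<26-0); WM=26

11 15 17 23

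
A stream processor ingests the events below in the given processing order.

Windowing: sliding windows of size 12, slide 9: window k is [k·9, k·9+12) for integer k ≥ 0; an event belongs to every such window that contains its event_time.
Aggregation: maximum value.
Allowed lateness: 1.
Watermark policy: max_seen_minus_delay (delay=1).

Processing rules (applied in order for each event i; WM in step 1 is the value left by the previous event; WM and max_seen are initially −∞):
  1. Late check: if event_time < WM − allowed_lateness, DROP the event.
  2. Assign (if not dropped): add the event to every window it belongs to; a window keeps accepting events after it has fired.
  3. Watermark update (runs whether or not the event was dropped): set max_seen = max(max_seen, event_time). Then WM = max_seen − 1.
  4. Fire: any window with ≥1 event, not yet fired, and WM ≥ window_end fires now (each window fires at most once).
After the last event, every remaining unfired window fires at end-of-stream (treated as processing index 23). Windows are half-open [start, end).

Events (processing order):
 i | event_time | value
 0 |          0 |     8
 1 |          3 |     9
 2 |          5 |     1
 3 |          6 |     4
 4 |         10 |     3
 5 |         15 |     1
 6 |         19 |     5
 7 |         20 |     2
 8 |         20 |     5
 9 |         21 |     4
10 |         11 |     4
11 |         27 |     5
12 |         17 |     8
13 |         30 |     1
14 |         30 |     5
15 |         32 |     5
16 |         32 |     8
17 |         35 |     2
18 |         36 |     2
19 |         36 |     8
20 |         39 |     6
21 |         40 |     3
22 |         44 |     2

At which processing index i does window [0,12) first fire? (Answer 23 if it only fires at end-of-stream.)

5

i=0 t=0 v=8: → [0,12); WM=-1
i=1 t=3 v=9: → [0,12); WM=2
i=2 t=5 v=1: → [0,12); WM=4
i=3 t=6 v=4: → [0,12); WM=5
i=4 t=10 v=3: → [9,21),[0,12); WM=9
i=5 t=15 v=1: → [9,21); WM=14; [0,12) fires=9
i=6 t=19 v=5: → [18,30),[9,21); WM=18
i=7 t=20 v=2: → [18,30),[9,21); WM=19
i=8 t=20 v=5: → [18,30),[9,21); WM=19
i=9 t=21 v=4: → [18,30); WM=20
i=10 t=11 v=4: DROP (t<20-1); WM=20
i=11 t=27 v=5: → [27,39),[18,30); WM=26; [9,21) fires=5
i=12 t=17 v=8: DROP (t<26-1); WM=26
i=13 t=30 v=1: → [27,39); WM=29
i=14 t=30 v=5: → [27,39); WM=29
i=15 t=32 v=5: → [27,39); WM=31; [18,30) fires=5
i=16 t=32 v=8: → [27,39); WM=31
i=17 t=35 v=2: → [27,39); WM=34
i=18 t=36 v=2: → [36,48),[27,39); WM=35
i=19 t=36 v=8: → [36,48),[27,39); WM=35
i=20 t=39 v=6: → [36,48); WM=38
i=21 t=40 v=3: → [36,48); WM=39; [27,39) fires=8
i=22 t=44 v=2: → [36,48); WM=43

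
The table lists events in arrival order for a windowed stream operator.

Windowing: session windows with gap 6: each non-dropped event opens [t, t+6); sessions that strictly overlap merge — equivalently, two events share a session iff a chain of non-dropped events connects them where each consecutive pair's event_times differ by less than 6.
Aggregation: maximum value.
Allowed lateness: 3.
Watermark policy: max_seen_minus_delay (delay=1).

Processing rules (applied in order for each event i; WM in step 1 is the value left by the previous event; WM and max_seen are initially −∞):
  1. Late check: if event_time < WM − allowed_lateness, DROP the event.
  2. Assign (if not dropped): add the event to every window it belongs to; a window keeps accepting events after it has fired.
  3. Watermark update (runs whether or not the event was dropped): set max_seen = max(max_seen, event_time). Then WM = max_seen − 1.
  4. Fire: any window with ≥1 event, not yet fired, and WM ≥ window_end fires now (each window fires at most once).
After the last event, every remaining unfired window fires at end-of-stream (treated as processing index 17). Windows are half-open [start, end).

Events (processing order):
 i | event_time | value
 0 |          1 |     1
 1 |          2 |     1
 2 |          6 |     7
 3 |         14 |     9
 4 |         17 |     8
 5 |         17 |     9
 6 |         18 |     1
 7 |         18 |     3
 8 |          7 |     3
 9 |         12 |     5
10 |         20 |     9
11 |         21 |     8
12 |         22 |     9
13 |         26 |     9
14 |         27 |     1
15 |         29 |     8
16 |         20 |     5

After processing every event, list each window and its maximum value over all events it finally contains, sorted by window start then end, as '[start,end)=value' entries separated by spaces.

i=0 t=1 v=1: → [1,7); WM=0
i=1 t=2 v=1: → [1,8); WM=1
i=2 t=6 v=7: → [1,12); WM=5
i=3 t=14 v=9: → [14,20); WM=13
i=4 t=17 v=8: → [14,23); WM=16
i=5 t=17 v=9: → [14,23); WM=16
i=6 t=18 v=1: → [14,24); WM=17
i=7 t=18 v=3: → [14,24); WM=17
i=8 t=7 v=3: DROP (t<17-3); WM=17
i=9 t=12 v=5: DROP (t<17-3); WM=17
i=10 t=20 v=9: → [14,26); WM=19
i=11 t=21 v=8: → [14,27); WM=20
i=12 t=22 v=9: → [14,28); WM=21
i=13 t=26 v=9: → [14,32); WM=25
i=14 t=27 v=1: → [14,33); WM=26
i=15 t=29 v=8: → [14,35); WM=28
i=16 t=20 v=5: DROP (t<28-3); WM=28

[1,12)=7 [14,35)=9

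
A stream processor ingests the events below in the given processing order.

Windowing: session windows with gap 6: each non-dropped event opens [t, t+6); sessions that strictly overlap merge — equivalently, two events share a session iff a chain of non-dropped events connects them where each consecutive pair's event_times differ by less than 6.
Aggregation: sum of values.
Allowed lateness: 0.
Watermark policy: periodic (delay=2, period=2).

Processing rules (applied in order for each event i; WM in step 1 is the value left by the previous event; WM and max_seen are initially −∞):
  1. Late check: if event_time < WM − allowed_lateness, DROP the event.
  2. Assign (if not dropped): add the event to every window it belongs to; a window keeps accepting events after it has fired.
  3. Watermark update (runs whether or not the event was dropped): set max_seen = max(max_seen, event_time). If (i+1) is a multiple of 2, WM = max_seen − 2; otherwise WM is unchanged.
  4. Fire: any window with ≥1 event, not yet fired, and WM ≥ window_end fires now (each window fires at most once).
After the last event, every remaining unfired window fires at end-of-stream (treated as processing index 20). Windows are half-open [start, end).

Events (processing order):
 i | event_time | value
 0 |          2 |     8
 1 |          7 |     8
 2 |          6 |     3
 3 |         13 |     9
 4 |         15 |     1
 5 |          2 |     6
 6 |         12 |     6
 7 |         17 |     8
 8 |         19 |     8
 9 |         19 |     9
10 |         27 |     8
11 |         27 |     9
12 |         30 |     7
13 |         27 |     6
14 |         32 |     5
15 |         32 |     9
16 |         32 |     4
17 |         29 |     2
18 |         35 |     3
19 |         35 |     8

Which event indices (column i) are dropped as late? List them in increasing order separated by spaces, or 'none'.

5 6 17

i=0 t=2 v=8: → [2,8); WM=−∞
i=1 t=7 v=8: → [2,13); WM=5
i=2 t=6 v=3: → [2,13); WM=5
i=3 t=13 v=9: → [13,19); WM=11
i=4 t=15 v=1: → [13,21); WM=11
i=5 t=2 v=6: DROP (t<11-0); WM=13
i=6 t=12 v=6: DROP (t<13-0); WM=13
i=7 t=17 v=8: → [13,23); WM=15
i=8 t=19 v=8: → [13,25); WM=15
i=9 t=19 v=9: → [13,25); WM=17
i=10 t=27 v=8: → [27,33); WM=17
i=11 t=27 v=9: → [27,33); WM=25
i=12 t=30 v=7: → [27,36); WM=25
i=13 t=27 v=6: → [27,36); WM=28
i=14 t=32 v=5: → [27,38); WM=28
i=15 t=32 v=9: → [27,38); WM=30
i=16 t=32 v=4: → [27,38); WM=30
i=17 t=29 v=2: DROP (t<30-0); WM=30
i=18 t=35 v=3: → [27,41); WM=30
i=19 t=35 v=8: → [27,41); WM=33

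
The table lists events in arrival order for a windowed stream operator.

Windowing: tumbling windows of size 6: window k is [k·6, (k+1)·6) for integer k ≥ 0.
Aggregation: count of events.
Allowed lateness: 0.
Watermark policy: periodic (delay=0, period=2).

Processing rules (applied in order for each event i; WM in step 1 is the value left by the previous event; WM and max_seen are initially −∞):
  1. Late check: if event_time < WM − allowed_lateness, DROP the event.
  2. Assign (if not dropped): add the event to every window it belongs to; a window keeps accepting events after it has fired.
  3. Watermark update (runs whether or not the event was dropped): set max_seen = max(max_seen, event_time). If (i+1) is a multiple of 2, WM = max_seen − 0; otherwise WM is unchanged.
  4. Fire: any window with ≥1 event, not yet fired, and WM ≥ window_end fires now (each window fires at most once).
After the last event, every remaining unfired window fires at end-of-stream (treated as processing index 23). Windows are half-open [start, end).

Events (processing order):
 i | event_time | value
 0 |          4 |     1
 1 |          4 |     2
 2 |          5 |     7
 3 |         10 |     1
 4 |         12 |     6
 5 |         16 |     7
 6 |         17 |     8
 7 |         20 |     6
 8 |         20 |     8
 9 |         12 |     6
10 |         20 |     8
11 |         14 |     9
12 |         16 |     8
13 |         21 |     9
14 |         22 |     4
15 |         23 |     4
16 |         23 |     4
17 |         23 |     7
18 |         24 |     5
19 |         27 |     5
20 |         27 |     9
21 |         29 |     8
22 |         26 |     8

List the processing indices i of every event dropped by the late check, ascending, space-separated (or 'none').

9 11 12 22

i=0 t=4 v=1: → [0,6); WM=−∞
i=1 t=4 v=2: → [0,6); WM=4
i=2 t=5 v=7: → [0,6); WM=4
i=3 t=10 v=1: → [6,12); WM=10; [0,6) fires=3
i=4 t=12 v=6: → [12,18); WM=10
i=5 t=16 v=7: → [12,18); WM=16; [6,12) fires=1
i=6 t=17 v=8: → [12,18); WM=16
i=7 t=20 v=6: → [18,24); WM=20; [12,18) fires=3
i=8 t=20 v=8: → [18,24); WM=20
i=9 t=12 v=6: DROP (t<20-0); WM=20
i=10 t=20 v=8: → [18,24); WM=20
i=11 t=14 v=9: DROP (t<20-0); WM=20
i=12 t=16 v=8: DROP (t<20-0); WM=20
i=13 t=21 v=9: → [18,24); WM=21
i=14 t=22 v=4: → [18,24); WM=21
i=15 t=23 v=4: → [18,24); WM=23
i=16 t=23 v=4: → [18,24); WM=23
i=17 t=23 v=7: → [18,24); WM=23
i=18 t=24 v=5: → [24,30); WM=23
i=19 t=27 v=5: → [24,30); WM=27; [18,24) fires=8
i=20 t=27 v=9: → [24,30); WM=27
i=21 t=29 v=8: → [24,30); WM=29
i=22 t=26 v=8: DROP (t<29-0); WM=29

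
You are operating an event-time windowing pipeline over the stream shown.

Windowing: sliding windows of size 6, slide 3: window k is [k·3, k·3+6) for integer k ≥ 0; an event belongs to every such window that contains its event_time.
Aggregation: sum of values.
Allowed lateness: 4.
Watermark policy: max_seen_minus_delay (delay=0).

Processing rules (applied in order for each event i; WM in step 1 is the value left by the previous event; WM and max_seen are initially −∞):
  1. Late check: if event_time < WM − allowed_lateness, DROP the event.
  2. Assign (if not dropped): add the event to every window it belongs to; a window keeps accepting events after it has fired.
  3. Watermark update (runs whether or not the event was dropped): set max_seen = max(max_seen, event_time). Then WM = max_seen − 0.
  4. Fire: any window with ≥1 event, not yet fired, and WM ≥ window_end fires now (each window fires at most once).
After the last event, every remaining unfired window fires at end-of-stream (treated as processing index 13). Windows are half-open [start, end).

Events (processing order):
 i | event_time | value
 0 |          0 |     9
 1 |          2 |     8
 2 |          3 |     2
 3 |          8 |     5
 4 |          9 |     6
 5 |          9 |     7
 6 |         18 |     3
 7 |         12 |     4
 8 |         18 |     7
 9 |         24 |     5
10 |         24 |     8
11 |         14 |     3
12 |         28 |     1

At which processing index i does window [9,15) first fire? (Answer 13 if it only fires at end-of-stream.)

6

i=0 t=0 v=9: → [0,6); WM=0
i=1 t=2 v=8: → [0,6); WM=2
i=2 t=3 v=2: → [3,9),[0,6); WM=3
i=3 t=8 v=5: → [6,12),[3,9); WM=8; [0,6) fires=19
i=4 t=9 v=6: → [9,15),[6,12); WM=9; [3,9) fires=7
i=5 t=9 v=7: → [9,15),[6,12); WM=9
i=6 t=18 v=3: → [18,24),[15,21); WM=18; [6,12) fires=18 [9,15) fires=13
i=7 t=12 v=4: DROP (t<18-4); WM=18
i=8 t=18 v=7: → [18,24),[15,21); WM=18
i=9 t=24 v=5: → [24,30),[21,27); WM=24; [15,21) fires=10 [18,24) fires=10
i=10 t=24 v=8: → [24,30),[21,27); WM=24
i=11 t=14 v=3: DROP (t<24-4); WM=24
i=12 t=28 v=1: → [27,33),[24,30); WM=28; [21,27) fires=13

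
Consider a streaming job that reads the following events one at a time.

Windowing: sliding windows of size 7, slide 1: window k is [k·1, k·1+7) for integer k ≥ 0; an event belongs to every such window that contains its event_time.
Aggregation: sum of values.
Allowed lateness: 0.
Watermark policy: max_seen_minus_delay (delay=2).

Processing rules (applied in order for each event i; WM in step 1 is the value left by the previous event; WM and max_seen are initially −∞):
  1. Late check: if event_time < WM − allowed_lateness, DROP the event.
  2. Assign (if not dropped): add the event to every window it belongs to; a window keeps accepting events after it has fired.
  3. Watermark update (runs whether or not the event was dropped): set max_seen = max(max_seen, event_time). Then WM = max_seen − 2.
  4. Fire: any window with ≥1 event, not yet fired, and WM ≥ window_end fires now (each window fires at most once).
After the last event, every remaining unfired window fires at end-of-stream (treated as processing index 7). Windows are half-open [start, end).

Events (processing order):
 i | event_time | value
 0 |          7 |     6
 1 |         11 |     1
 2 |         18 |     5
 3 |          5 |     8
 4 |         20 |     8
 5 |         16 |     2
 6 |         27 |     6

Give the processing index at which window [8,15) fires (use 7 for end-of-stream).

2

i=0 t=7 v=6: → [7,14),[6,13),[5,12),[4,11),[3,10),[2,9),[1,8); WM=5
i=1 t=11 v=1: → [11,18),[10,17),[9,16),[8,15),[7,14),[6,13),[5,12); WM=9; [1,8) fires=6 [2,9) fires=6
i=2 t=18 v=5: → [18,25),[17,24),[16,23),[15,22),[14,21),[13,20),[12,19); WM=16; [3,10) fires=6 [4,11) fires=6 [5,12) fires=7 [6,13) fires=7 [7,14) fires=7 [8,15) fires=1 [9,16) fires=1
i=3 t=5 v=8: DROP (t<16-0); WM=16
i=4 t=20 v=8: → [20,27),[19,26),[18,25),[17,24),[16,23),[15,22),[14,21); WM=18; [10,17) fires=1 [11,18) fires=1
i=5 t=16 v=2: DROP (t<18-0); WM=18
i=6 t=27 v=6: → [27,34),[26,33),[25,32),[24,31),[23,30),[22,29),[21,28); WM=25; [12,19) fires=5 [13,20) fires=5 [14,21) fires=13 [15,22) fires=13 [16,23) fires=13 [17,24) fires=13 [18,25) fires=13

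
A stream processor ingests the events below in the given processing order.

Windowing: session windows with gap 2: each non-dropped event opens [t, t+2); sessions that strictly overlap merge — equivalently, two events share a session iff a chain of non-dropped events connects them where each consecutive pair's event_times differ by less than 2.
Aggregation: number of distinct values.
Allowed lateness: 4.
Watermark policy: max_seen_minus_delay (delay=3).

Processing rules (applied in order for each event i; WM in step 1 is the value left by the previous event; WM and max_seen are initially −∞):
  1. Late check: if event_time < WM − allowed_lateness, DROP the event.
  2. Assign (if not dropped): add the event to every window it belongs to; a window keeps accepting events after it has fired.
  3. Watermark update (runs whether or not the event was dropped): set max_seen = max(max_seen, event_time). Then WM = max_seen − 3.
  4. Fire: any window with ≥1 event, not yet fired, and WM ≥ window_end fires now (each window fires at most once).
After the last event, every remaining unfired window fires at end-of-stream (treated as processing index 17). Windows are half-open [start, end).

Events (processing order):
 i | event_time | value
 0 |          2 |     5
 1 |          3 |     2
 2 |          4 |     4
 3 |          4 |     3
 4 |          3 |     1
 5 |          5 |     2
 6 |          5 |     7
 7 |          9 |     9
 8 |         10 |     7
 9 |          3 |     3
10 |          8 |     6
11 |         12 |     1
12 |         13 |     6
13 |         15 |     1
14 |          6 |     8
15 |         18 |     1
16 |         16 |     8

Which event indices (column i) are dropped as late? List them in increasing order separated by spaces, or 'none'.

14

i=0 t=2 v=5: → [2,4); WM=-1
i=1 t=3 v=2: → [2,5); WM=0
i=2 t=4 v=4: → [2,6); WM=1
i=3 t=4 v=3: → [2,6); WM=1
i=4 t=3 v=1: → [2,6); WM=1
i=5 t=5 v=2: → [2,7); WM=2
i=6 t=5 v=7: → [2,7); WM=2
i=7 t=9 v=9: → [9,11); WM=6
i=8 t=10 v=7: → [9,12); WM=7
i=9 t=3 v=3: → [2,7); WM=7
i=10 t=8 v=6: → [8,12); WM=7
i=11 t=12 v=1: → [12,14); WM=9
i=12 t=13 v=6: → [12,15); WM=10
i=13 t=15 v=1: → [15,17); WM=12
i=14 t=6 v=8: DROP (t<12-4); WM=12
i=15 t=18 v=1: → [18,20); WM=15
i=16 t=16 v=8: → [15,18); WM=15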